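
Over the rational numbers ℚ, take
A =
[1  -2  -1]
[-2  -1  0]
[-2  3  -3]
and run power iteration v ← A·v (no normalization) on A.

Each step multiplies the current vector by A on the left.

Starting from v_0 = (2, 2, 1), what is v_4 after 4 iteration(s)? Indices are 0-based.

v_4 = (16, 42, -215)

v_0 = (2, 2, 1).
v_1 = A·v_0 = (-3, -6, -1).
v_2 = A·v_1 = (10, 12, -9).
v_3 = A·v_2 = (-5, -32, 43).
v_4 = A·v_3 = (16, 42, -215).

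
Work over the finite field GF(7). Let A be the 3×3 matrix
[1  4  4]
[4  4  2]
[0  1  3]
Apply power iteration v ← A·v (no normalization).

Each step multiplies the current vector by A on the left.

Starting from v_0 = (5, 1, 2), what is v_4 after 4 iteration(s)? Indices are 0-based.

v_4 = (3, 6, 5)

v_0 = (5, 1, 2).
v_1 = A·v_0 = (3, 0, 0).
v_2 = A·v_1 = (3, 5, 0).
v_3 = A·v_2 = (2, 4, 5).
v_4 = A·v_3 = (3, 6, 5).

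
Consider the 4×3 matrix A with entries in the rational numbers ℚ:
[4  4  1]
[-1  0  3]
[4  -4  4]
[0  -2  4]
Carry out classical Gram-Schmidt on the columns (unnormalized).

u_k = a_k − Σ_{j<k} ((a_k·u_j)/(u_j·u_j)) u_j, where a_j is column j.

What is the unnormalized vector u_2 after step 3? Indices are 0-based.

Step 1: u_0 = a_0 = (4, -1, 4, 0).
Step 2: u_1 = a_1 − (0)·u_0 = (4, 0, -4, -2).
Step 3: u_2 = a_2 − (17/33)·u_0 − (-5/9)·u_1 = (115/99, 116/33, -28/99, 26/9).

u_2 = (115/99, 116/33, -28/99, 26/9)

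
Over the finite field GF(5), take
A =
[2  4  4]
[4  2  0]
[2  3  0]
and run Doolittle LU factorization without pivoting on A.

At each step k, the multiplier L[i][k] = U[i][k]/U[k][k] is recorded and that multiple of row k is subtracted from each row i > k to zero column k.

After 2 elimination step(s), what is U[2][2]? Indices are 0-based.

k=0: U[0][0]=2
  eliminate (1,0): mult=2, new row 1: (0, 4, 2); set L[1][0]=2
  eliminate (2,0): mult=1, new row 2: (0, 4, 1); set L[2][0]=1
k=1: U[1][1]=4
  eliminate (2,1): mult=1, new row 2: (0, 0, 4); set L[2][1]=1

U[2][2] = 4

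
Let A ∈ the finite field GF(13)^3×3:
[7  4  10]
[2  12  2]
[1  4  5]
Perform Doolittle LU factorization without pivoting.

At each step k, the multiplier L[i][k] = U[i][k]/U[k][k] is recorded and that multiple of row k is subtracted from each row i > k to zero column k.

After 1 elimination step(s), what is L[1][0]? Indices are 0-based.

L[1][0] = 4

Step 1: pivot at (0,0) is 7.
  row1 ← row1 − (4)·row0  ⇒  L[1][0]=4, U row1=(0, 9, 1)
  row2 ← row2 − (2)·row0  ⇒  L[2][0]=2, U row2=(0, 9, 11)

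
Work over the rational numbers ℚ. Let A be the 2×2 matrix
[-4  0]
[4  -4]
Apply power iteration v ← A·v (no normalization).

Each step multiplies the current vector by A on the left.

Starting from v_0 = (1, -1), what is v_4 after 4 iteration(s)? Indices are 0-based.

v_0 = (1, -1).
v_1 = A·v_0 = (-4, 8).
v_2 = A·v_1 = (16, -48).
v_3 = A·v_2 = (-64, 256).
v_4 = A·v_3 = (256, -1280).

v_4 = (256, -1280)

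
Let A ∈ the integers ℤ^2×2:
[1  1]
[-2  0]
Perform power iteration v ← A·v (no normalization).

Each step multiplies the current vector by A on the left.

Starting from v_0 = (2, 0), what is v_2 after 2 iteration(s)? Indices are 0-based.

v_2 = (-2, -4)

v_0 = (2, 0).
v_1 = A·v_0 = (2, -4).
v_2 = A·v_1 = (-2, -4).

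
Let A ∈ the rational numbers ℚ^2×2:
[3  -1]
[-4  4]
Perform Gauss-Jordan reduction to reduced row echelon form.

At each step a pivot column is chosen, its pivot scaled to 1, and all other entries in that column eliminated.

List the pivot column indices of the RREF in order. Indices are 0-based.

[1] R0 /= 3  ⇒  (1, -1/3)
     R1 -= -4·R0  ⇒  (0, 8/3)
[2] R1 /= 8/3  ⇒  (0, 1)
     R0 -= -1/3·R1  ⇒  (1, 0)

pivot columns: 0, 1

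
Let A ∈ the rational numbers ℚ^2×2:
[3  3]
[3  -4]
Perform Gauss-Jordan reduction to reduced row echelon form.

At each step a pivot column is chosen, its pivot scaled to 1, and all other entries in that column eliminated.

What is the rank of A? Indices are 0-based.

rank = 2

pivot(0,0)=3: scale R0 → (1, 1)
  clear (1,0): R1 −= (3)R0 → (0, -7)
pivot(1,1)=-7: scale R1 → (0, 1)
  clear (0,1): R0 −= (1)R1 → (1, 0)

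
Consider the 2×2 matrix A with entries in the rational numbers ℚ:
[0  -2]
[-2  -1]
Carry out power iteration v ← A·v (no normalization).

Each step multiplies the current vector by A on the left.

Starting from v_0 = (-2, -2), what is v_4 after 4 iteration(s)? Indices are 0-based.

v_4 = (-76, -94)

v_0 = (-2, -2).
v_1 = A·v_0 = (4, 6).
v_2 = A·v_1 = (-12, -14).
v_3 = A·v_2 = (28, 38).
v_4 = A·v_3 = (-76, -94).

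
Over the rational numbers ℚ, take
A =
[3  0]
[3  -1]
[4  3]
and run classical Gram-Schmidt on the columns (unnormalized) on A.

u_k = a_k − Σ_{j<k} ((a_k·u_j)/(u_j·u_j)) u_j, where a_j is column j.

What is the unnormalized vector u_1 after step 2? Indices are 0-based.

u_1 = (-27/34, -61/34, 33/17)

Step 1: u_0 = a_0 = (3, 3, 4).
Step 2: u_1 = a_1 − (9/34)·u_0 = (-27/34, -61/34, 33/17).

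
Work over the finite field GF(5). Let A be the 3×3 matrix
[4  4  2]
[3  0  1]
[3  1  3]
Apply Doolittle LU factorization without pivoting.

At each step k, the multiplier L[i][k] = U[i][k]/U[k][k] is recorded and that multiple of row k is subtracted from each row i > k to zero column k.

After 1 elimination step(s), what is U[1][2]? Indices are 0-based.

[col 0] pivot 4
  R1 -= 2*R0 → (0, 2, 2)  (L[1][0] := 2)
  R2 -= 2*R0 → (0, 3, 4)  (L[2][0] := 2)

U[1][2] = 2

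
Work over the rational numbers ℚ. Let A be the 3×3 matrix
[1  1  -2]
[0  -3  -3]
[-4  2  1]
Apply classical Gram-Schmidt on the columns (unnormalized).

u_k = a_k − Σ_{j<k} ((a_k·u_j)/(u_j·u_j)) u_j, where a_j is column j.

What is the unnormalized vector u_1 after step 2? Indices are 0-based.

Step 1: u_0 = a_0 = (1, 0, -4).
Step 2: u_1 = a_1 − (-7/17)·u_0 = (24/17, -3, 6/17).

u_1 = (24/17, -3, 6/17)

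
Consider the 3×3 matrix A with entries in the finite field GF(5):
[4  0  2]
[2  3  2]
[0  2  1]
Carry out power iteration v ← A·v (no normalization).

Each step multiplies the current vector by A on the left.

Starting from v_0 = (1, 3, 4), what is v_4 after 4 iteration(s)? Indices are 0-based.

v_0 = (1, 3, 4).
v_1 = A·v_0 = (2, 4, 0).
v_2 = A·v_1 = (3, 1, 3).
v_3 = A·v_2 = (3, 0, 0).
v_4 = A·v_3 = (2, 1, 0).

v_4 = (2, 1, 0)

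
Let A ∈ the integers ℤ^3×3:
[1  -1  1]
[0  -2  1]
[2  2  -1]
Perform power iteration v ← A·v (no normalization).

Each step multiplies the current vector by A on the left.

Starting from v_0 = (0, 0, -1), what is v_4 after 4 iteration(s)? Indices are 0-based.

v_4 = (17, 35, -49)

v_0 = (0, 0, -1).
v_1 = A·v_0 = (-1, -1, 1).
v_2 = A·v_1 = (1, 3, -5).
v_3 = A·v_2 = (-7, -11, 13).
v_4 = A·v_3 = (17, 35, -49).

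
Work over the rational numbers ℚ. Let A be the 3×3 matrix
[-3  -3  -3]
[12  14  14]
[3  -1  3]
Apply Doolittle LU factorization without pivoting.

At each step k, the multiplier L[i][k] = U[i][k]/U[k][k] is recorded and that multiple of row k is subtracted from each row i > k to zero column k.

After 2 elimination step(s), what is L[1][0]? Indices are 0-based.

[col 0] pivot -3
  R1 -= -4*R0 → (0, 2, 2)  (L[1][0] := -4)
  R2 -= -1*R0 → (0, -4, 0)  (L[2][0] := -1)
[col 1] pivot 2
  R2 -= -2*R1 → (0, 0, 4)  (L[2][1] := -2)

L[1][0] = -4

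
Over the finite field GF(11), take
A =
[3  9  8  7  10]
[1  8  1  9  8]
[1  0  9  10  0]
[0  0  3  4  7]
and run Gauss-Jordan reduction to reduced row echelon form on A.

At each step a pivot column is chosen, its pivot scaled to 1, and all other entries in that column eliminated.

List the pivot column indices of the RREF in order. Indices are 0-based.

pivot columns: 0, 1, 2, 3

[1] R0 /= 3  ⇒  (1, 3, 10, 6, 7)
     R1 -= 1·R0  ⇒  (0, 5, 2, 3, 1)
     R2 -= 1·R0  ⇒  (0, 8, 10, 4, 4)
[2] R1 /= 5  ⇒  (0, 1, 7, 5, 9)
     R0 -= 3·R1  ⇒  (1, 0, 0, 2, 2)
     R2 -= 8·R1  ⇒  (0, 0, 9, 8, 9)
[3] R2 /= 9  ⇒  (0, 0, 1, 7, 1)
     R1 -= 7·R2  ⇒  (0, 1, 0, 0, 2)
     R3 -= 3·R2  ⇒  (0, 0, 0, 5, 4)
[4] R3 /= 5  ⇒  (0, 0, 0, 1, 3)
     R0 -= 2·R3  ⇒  (1, 0, 0, 0, 7)
     R2 -= 7·R3  ⇒  (0, 0, 1, 0, 2)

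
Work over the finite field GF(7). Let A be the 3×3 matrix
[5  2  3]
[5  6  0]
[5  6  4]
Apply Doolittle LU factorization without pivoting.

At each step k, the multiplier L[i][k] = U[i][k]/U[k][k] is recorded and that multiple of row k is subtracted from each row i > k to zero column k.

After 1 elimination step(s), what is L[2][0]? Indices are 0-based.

L[2][0] = 1

[col 0] pivot 5
  R1 -= 1*R0 → (0, 4, 4)  (L[1][0] := 1)
  R2 -= 1*R0 → (0, 4, 1)  (L[2][0] := 1)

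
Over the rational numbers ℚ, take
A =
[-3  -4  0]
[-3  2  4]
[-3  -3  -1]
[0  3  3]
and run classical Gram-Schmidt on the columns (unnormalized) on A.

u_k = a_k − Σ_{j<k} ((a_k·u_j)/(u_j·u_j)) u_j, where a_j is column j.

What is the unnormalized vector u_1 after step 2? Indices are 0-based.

u_1 = (-7/3, 11/3, -4/3, 3)

Step 1: u_0 = a_0 = (-3, -3, -3, 0).
Step 2: u_1 = a_1 − (5/9)·u_0 = (-7/3, 11/3, -4/3, 3).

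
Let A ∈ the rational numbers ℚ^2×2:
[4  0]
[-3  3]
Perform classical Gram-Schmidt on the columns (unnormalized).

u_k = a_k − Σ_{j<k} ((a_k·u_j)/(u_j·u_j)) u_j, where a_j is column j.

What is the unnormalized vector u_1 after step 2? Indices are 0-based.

Step 1: u_0 = a_0 = (4, -3).
Step 2: u_1 = a_1 − (-9/25)·u_0 = (36/25, 48/25).

u_1 = (36/25, 48/25)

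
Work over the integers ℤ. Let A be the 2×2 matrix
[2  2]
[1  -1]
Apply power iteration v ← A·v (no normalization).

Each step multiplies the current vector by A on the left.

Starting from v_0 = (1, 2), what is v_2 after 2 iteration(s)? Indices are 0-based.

v_2 = (10, 7)

v_0 = (1, 2).
v_1 = A·v_0 = (6, -1).
v_2 = A·v_1 = (10, 7).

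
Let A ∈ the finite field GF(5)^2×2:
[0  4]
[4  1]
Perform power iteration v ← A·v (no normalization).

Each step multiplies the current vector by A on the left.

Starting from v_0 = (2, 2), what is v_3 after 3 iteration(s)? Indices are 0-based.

v_0 = (2, 2).
v_1 = A·v_0 = (3, 0).
v_2 = A·v_1 = (0, 2).
v_3 = A·v_2 = (3, 2).

v_3 = (3, 2)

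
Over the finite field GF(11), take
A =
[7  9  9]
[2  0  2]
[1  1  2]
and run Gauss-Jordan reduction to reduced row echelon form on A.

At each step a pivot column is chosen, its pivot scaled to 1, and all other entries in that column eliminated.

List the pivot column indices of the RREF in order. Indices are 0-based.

pivot columns: 0, 1, 2

step 1: normalize row 0 (÷7) = (1, 6, 6)
  row 1: subtract 2×row0 = (0, 10, 1)
  row 2: subtract 1×row0 = (0, 6, 7)
step 2: normalize row 1 (÷10) = (0, 1, 10)
  row 0: subtract 6×row1 = (1, 0, 1)
  row 2: subtract 6×row1 = (0, 0, 2)
step 3: normalize row 2 (÷2) = (0, 0, 1)
  row 0: subtract 1×row2 = (1, 0, 0)
  row 1: subtract 10×row2 = (0, 1, 0)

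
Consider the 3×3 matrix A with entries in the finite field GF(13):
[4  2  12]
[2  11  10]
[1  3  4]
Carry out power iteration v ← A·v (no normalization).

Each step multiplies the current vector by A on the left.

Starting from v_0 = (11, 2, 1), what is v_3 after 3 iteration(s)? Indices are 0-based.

v_3 = (3, 7, 7)

v_0 = (11, 2, 1).
v_1 = A·v_0 = (8, 2, 8).
v_2 = A·v_1 = (2, 1, 7).
v_3 = A·v_2 = (3, 7, 7).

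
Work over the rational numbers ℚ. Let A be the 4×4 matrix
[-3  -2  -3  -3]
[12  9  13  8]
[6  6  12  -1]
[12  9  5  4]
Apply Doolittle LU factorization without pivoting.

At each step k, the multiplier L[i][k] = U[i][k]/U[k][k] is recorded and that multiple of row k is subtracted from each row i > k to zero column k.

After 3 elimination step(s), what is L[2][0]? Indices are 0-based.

Step 1: pivot at (0,0) is -3.
  row1 ← row1 − (-4)·row0  ⇒  L[1][0]=-4, U row1=(0, 1, 1, -4)
  row2 ← row2 − (-2)·row0  ⇒  L[2][0]=-2, U row2=(0, 2, 6, -7)
  row3 ← row3 − (-4)·row0  ⇒  L[3][0]=-4, U row3=(0, 1, -7, -8)
Step 2: pivot at (1,1) is 1.
  row2 ← row2 − (2)·row1  ⇒  L[2][1]=2, U row2=(0, 0, 4, 1)
  row3 ← row3 − (1)·row1  ⇒  L[3][1]=1, U row3=(0, 0, -8, -4)
Step 3: pivot at (2,2) is 4.
  row3 ← row3 − (-2)·row2  ⇒  L[3][2]=-2, U row3=(0, 0, 0, -2)

L[2][0] = -2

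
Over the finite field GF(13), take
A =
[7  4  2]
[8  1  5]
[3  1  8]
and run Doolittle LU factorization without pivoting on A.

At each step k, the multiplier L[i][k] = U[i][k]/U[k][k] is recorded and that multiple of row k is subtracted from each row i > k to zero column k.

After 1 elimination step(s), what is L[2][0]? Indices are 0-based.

L[2][0] = 6

Step 1: pivot at (0,0) is 7.
  row1 ← row1 − (3)·row0  ⇒  L[1][0]=3, U row1=(0, 2, 12)
  row2 ← row2 − (6)·row0  ⇒  L[2][0]=6, U row2=(0, 3, 9)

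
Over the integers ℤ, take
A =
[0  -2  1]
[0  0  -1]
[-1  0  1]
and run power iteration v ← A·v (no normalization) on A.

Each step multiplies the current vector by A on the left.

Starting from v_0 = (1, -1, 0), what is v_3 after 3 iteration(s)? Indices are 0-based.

v_0 = (1, -1, 0).
v_1 = A·v_0 = (2, 0, -1).
v_2 = A·v_1 = (-1, 1, -3).
v_3 = A·v_2 = (-5, 3, -2).

v_3 = (-5, 3, -2)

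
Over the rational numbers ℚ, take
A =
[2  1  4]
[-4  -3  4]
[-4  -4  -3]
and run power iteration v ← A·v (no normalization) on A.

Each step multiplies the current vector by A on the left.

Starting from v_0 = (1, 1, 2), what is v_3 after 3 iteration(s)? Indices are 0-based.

v_0 = (1, 1, 2).
v_1 = A·v_0 = (11, 1, -14).
v_2 = A·v_1 = (-33, -103, -6).
v_3 = A·v_2 = (-193, 417, 562).

v_3 = (-193, 417, 562)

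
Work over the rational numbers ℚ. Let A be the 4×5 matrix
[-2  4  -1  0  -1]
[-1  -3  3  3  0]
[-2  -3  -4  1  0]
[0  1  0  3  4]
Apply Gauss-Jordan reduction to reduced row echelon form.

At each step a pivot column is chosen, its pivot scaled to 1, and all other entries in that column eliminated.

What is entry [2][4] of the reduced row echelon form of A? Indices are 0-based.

M[2][4] = -71/131

step 1: normalize row 0 (÷-2) = (1, -2, 1/2, 0, 1/2)
  row 1: subtract -1×row0 = (0, -5, 7/2, 3, 1/2)
  row 2: subtract -2×row0 = (0, -7, -3, 1, 1)
step 2: normalize row 1 (÷-5) = (0, 1, -7/10, -3/5, -1/10)
  row 0: subtract -2×row1 = (1, 0, -9/10, -6/5, 3/10)
  row 2: subtract -7×row1 = (0, 0, -79/10, -16/5, 3/10)
  row 3: subtract 1×row1 = (0, 0, 7/10, 18/5, 41/10)
step 3: normalize row 2 (÷-79/10) = (0, 0, 1, 32/79, -3/79)
  row 0: subtract -9/10×row2 = (1, 0, 0, -66/79, 21/79)
  row 1: subtract -7/10×row2 = (0, 1, 0, -25/79, -10/79)
  row 3: subtract 7/10×row2 = (0, 0, 0, 262/79, 326/79)
step 4: normalize row 3 (÷262/79) = (0, 0, 0, 1, 163/131)
  row 0: subtract -66/79×row3 = (1, 0, 0, 0, 171/131)
  row 1: subtract -25/79×row3 = (0, 1, 0, 0, 35/131)
  row 2: subtract 32/79×row3 = (0, 0, 1, 0, -71/131)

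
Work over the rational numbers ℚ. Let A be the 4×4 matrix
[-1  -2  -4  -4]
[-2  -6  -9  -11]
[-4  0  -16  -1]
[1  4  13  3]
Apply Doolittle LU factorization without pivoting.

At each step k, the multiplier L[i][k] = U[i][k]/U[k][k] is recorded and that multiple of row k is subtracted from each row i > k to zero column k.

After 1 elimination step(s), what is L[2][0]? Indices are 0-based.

k=0: U[0][0]=-1
  eliminate (1,0): mult=2, new row 1: (0, -2, -1, -3); set L[1][0]=2
  eliminate (2,0): mult=4, new row 2: (0, 8, 0, 15); set L[2][0]=4
  eliminate (3,0): mult=-1, new row 3: (0, 2, 9, -1); set L[3][0]=-1

L[2][0] = 4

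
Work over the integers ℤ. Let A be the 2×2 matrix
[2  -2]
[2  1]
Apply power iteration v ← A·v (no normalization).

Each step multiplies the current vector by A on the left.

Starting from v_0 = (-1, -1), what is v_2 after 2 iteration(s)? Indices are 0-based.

v_2 = (6, -3)

v_0 = (-1, -1).
v_1 = A·v_0 = (0, -3).
v_2 = A·v_1 = (6, -3).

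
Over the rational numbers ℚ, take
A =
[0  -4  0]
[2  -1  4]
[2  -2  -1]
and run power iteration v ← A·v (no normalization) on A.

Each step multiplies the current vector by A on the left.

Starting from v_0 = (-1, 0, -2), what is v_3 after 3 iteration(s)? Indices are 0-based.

v_3 = (-40, 150, 40)

v_0 = (-1, 0, -2).
v_1 = A·v_0 = (0, -10, 0).
v_2 = A·v_1 = (40, 10, 20).
v_3 = A·v_2 = (-40, 150, 40).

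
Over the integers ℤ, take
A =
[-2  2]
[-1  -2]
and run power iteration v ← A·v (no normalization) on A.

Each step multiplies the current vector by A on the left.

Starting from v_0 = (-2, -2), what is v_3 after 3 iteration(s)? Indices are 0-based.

v_3 = (-48, 12)

v_0 = (-2, -2).
v_1 = A·v_0 = (0, 6).
v_2 = A·v_1 = (12, -12).
v_3 = A·v_2 = (-48, 12).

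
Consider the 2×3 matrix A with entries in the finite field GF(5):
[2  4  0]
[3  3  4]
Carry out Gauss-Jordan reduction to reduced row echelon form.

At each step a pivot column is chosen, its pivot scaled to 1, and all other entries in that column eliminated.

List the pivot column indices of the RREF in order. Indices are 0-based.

pivot columns: 0, 1

pivot(0,0)=2: scale R0 → (1, 2, 0)
  clear (1,0): R1 −= (3)R0 → (0, 2, 4)
pivot(1,1)=2: scale R1 → (0, 1, 2)
  clear (0,1): R0 −= (2)R1 → (1, 0, 1)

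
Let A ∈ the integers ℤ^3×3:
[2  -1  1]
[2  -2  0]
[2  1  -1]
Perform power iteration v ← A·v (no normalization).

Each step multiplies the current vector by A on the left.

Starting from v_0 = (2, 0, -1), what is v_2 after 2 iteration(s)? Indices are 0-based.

v_2 = (7, -2, 5)

v_0 = (2, 0, -1).
v_1 = A·v_0 = (3, 4, 5).
v_2 = A·v_1 = (7, -2, 5).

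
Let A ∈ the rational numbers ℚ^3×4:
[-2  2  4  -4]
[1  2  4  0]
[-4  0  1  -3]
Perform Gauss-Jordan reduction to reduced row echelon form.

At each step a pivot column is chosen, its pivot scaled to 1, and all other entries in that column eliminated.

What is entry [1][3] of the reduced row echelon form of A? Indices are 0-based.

M[1][3] = -16/3

[1] R0 /= -2  ⇒  (1, -1, -2, 2)
     R1 -= 1·R0  ⇒  (0, 3, 6, -2)
     R2 -= -4·R0  ⇒  (0, -4, -7, 5)
[2] R1 /= 3  ⇒  (0, 1, 2, -2/3)
     R0 -= -1·R1  ⇒  (1, 0, 0, 4/3)
     R2 -= -4·R1  ⇒  (0, 0, 1, 7/3)
[3] R2 /= 1  ⇒  (0, 0, 1, 7/3)
     R1 -= 2·R2  ⇒  (0, 1, 0, -16/3)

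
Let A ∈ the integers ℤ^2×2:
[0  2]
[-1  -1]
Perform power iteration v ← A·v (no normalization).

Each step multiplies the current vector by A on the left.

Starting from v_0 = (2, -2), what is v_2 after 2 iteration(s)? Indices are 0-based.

v_0 = (2, -2).
v_1 = A·v_0 = (-4, 0).
v_2 = A·v_1 = (0, 4).

v_2 = (0, 4)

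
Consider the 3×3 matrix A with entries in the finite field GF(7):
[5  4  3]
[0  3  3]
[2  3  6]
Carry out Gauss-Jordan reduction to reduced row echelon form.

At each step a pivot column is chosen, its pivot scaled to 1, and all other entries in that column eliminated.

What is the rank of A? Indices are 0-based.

rank = 3

[1] R0 /= 5  ⇒  (1, 5, 2)
     R2 -= 2·R0  ⇒  (0, 0, 2)
[2] R1 /= 3  ⇒  (0, 1, 1)
     R0 -= 5·R1  ⇒  (1, 0, 4)
[3] R2 /= 2  ⇒  (0, 0, 1)
     R0 -= 4·R2  ⇒  (1, 0, 0)
     R1 -= 1·R2  ⇒  (0, 1, 0)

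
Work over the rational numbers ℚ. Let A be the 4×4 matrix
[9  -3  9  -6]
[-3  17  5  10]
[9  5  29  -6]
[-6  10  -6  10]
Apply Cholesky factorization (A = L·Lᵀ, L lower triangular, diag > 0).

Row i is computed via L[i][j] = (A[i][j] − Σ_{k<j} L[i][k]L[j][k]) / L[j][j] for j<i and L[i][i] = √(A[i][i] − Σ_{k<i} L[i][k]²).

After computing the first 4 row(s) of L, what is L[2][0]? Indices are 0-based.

L[2][0] = 3

Step 1: L[0][0] = √(9) = 3.
  L[1][0] = (-3) / L[0][0] = -1.
Step 2: L[1][1] = √(16) = 4.
  L[2][0] = (9) / L[0][0] = 3.
  L[2][1] = (8) / L[1][1] = 2.
Step 3: L[2][2] = √(16) = 4.
  L[3][0] = (-6) / L[0][0] = -2.
  L[3][1] = (8) / L[1][1] = 2.
  L[3][2] = (-4) / L[2][2] = -1.
Step 4: L[3][3] = √(1) = 1.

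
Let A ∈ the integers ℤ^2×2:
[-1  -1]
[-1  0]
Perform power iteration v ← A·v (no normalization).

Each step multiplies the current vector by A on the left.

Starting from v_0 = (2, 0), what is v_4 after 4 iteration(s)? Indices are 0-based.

v_0 = (2, 0).
v_1 = A·v_0 = (-2, -2).
v_2 = A·v_1 = (4, 2).
v_3 = A·v_2 = (-6, -4).
v_4 = A·v_3 = (10, 6).

v_4 = (10, 6)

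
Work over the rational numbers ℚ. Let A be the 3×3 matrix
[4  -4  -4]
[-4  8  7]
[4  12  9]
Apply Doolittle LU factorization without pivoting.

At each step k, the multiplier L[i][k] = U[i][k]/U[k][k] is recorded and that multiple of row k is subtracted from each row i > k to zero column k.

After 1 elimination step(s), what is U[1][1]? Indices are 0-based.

U[1][1] = 4

Step 1: pivot at (0,0) is 4.
  row1 ← row1 − (-1)·row0  ⇒  L[1][0]=-1, U row1=(0, 4, 3)
  row2 ← row2 − (1)·row0  ⇒  L[2][0]=1, U row2=(0, 16, 13)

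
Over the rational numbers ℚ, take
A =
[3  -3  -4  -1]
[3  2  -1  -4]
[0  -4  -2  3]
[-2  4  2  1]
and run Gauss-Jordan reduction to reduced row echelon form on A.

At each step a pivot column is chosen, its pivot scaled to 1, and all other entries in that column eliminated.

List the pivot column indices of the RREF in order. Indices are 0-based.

step 1: normalize row 0 (÷3) = (1, -1, -4/3, -1/3)
  row 1: subtract 3×row0 = (0, 5, 3, -3)
  row 3: subtract -2×row0 = (0, 2, -2/3, 1/3)
step 2: normalize row 1 (÷5) = (0, 1, 3/5, -3/5)
  row 0: subtract -1×row1 = (1, 0, -11/15, -14/15)
  row 2: subtract -4×row1 = (0, 0, 2/5, 3/5)
  row 3: subtract 2×row1 = (0, 0, -28/15, 23/15)
step 3: normalize row 2 (÷2/5) = (0, 0, 1, 3/2)
  row 0: subtract -11/15×row2 = (1, 0, 0, 1/6)
  row 1: subtract 3/5×row2 = (0, 1, 0, -3/2)
  row 3: subtract -28/15×row2 = (0, 0, 0, 13/3)
step 4: normalize row 3 (÷13/3) = (0, 0, 0, 1)
  row 0: subtract 1/6×row3 = (1, 0, 0, 0)
  row 1: subtract -3/2×row3 = (0, 1, 0, 0)
  row 2: subtract 3/2×row3 = (0, 0, 1, 0)

pivot columns: 0, 1, 2, 3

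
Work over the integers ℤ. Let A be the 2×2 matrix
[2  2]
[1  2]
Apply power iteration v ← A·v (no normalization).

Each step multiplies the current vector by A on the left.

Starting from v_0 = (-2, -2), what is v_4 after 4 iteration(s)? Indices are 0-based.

v_4 = (-328, -232)

v_0 = (-2, -2).
v_1 = A·v_0 = (-8, -6).
v_2 = A·v_1 = (-28, -20).
v_3 = A·v_2 = (-96, -68).
v_4 = A·v_3 = (-328, -232).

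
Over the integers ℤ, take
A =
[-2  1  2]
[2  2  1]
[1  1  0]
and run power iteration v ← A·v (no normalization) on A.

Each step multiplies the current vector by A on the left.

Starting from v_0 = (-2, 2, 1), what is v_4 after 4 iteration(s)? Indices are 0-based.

v_4 = (-111, 165, 81)

v_0 = (-2, 2, 1).
v_1 = A·v_0 = (8, 1, 0).
v_2 = A·v_1 = (-15, 18, 9).
v_3 = A·v_2 = (66, 15, 3).
v_4 = A·v_3 = (-111, 165, 81).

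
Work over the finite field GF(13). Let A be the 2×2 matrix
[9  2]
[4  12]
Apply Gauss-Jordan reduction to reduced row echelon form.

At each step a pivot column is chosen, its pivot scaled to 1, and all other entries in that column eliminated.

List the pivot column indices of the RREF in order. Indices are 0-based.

[1] R0 /= 9  ⇒  (1, 6)
     R1 -= 4·R0  ⇒  (0, 1)
[2] R1 /= 1  ⇒  (0, 1)
     R0 -= 6·R1  ⇒  (1, 0)

pivot columns: 0, 1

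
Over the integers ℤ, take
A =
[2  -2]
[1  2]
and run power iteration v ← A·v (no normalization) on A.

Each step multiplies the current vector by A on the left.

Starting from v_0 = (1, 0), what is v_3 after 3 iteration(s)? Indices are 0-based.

v_3 = (-4, 10)

v_0 = (1, 0).
v_1 = A·v_0 = (2, 1).
v_2 = A·v_1 = (2, 4).
v_3 = A·v_2 = (-4, 10).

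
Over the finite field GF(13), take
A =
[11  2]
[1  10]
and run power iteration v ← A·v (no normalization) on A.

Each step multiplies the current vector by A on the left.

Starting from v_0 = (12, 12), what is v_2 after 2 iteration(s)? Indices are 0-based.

v_2 = (4, 7)

v_0 = (12, 12).
v_1 = A·v_0 = (0, 2).
v_2 = A·v_1 = (4, 7).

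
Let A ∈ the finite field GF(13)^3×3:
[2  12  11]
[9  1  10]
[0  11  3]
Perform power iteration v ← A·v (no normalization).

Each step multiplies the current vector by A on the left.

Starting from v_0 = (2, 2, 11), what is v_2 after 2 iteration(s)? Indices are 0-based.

v_2 = (6, 6, 9)

v_0 = (2, 2, 11).
v_1 = A·v_0 = (6, 0, 3).
v_2 = A·v_1 = (6, 6, 9).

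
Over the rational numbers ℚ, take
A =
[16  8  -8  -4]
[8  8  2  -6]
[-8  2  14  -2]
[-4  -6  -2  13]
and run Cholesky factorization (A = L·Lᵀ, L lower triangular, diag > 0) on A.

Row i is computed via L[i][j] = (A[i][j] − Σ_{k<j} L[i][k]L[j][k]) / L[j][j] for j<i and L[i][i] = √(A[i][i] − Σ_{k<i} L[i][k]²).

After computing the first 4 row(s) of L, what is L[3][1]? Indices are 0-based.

Step 1: L[0][0] = √(16) = 4.
  L[1][0] = (8) / L[0][0] = 2.
Step 2: L[1][1] = √(4) = 2.
  L[2][0] = (-8) / L[0][0] = -2.
  L[2][1] = (6) / L[1][1] = 3.
Step 3: L[2][2] = √(1) = 1.
  L[3][0] = (-4) / L[0][0] = -1.
  L[3][1] = (-4) / L[1][1] = -2.
  L[3][2] = (2) / L[2][2] = 2.
Step 4: L[3][3] = √(4) = 2.

L[3][1] = -2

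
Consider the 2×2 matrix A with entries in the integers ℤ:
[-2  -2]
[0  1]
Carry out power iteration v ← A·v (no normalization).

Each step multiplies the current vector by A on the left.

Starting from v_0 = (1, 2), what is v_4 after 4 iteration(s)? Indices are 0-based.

v_4 = (36, 2)

v_0 = (1, 2).
v_1 = A·v_0 = (-6, 2).
v_2 = A·v_1 = (8, 2).
v_3 = A·v_2 = (-20, 2).
v_4 = A·v_3 = (36, 2).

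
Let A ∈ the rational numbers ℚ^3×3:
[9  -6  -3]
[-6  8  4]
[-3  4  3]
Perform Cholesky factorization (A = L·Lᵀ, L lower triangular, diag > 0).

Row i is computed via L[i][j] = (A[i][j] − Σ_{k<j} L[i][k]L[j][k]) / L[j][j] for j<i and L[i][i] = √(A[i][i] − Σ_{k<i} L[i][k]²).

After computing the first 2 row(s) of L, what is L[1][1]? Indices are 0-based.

Step 1: L[0][0] = √(9) = 3.
  L[1][0] = (-6) / L[0][0] = -2.
Step 2: L[1][1] = √(4) = 2.

L[1][1] = 2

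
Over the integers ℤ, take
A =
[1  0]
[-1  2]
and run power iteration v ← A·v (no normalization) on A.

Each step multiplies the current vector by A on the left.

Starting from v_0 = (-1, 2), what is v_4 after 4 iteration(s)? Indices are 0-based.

v_4 = (-1, 47)

v_0 = (-1, 2).
v_1 = A·v_0 = (-1, 5).
v_2 = A·v_1 = (-1, 11).
v_3 = A·v_2 = (-1, 23).
v_4 = A·v_3 = (-1, 47).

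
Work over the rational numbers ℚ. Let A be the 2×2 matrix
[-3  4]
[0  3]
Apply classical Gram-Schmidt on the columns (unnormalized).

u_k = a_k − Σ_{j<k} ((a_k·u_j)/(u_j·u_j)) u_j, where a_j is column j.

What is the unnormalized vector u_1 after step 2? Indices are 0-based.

Step 1: u_0 = a_0 = (-3, 0).
Step 2: u_1 = a_1 − (-4/3)·u_0 = (0, 3).

u_1 = (0, 3)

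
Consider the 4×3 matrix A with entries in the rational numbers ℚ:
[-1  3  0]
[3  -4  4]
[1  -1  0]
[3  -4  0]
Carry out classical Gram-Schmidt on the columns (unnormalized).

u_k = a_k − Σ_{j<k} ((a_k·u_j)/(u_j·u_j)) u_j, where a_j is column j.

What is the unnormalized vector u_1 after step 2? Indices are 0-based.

Step 1: u_0 = a_0 = (-1, 3, 1, 3).
Step 2: u_1 = a_1 − (-7/5)·u_0 = (8/5, 1/5, 2/5, 1/5).

u_1 = (8/5, 1/5, 2/5, 1/5)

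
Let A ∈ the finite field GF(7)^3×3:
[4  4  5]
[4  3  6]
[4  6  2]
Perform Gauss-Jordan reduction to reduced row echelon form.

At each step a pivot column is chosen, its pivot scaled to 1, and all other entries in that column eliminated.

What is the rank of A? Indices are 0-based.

rank = 3

[1] R0 /= 4  ⇒  (1, 1, 3)
     R1 -= 4·R0  ⇒  (0, 6, 1)
     R2 -= 4·R0  ⇒  (0, 2, 4)
[2] R1 /= 6  ⇒  (0, 1, 6)
     R0 -= 1·R1  ⇒  (1, 0, 4)
     R2 -= 2·R1  ⇒  (0, 0, 6)
[3] R2 /= 6  ⇒  (0, 0, 1)
     R0 -= 4·R2  ⇒  (1, 0, 0)
     R1 -= 6·R2  ⇒  (0, 1, 0)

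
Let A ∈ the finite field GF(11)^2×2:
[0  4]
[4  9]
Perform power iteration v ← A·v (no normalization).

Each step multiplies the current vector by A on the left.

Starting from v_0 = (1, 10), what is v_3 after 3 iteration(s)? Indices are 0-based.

v_0 = (1, 10).
v_1 = A·v_0 = (7, 6).
v_2 = A·v_1 = (2, 5).
v_3 = A·v_2 = (9, 9).

v_3 = (9, 9)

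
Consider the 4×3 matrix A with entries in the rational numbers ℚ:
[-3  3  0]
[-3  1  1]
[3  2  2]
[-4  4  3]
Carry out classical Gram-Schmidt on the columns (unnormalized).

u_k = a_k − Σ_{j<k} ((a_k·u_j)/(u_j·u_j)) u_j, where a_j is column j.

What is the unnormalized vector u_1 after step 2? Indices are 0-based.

u_1 = (63/43, -23/43, 152/43, 84/43)

Step 1: u_0 = a_0 = (-3, -3, 3, -4).
Step 2: u_1 = a_1 − (-22/43)·u_0 = (63/43, -23/43, 152/43, 84/43).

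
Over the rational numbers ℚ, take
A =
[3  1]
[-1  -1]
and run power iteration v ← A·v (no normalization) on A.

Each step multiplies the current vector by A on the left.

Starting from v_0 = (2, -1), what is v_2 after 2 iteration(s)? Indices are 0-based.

v_2 = (14, -4)

v_0 = (2, -1).
v_1 = A·v_0 = (5, -1).
v_2 = A·v_1 = (14, -4).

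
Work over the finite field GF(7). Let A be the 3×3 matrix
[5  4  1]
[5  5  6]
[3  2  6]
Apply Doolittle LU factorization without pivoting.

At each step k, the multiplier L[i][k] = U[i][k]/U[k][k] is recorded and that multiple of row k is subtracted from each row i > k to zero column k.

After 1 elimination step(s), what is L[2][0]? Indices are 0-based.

L[2][0] = 2

Step 1: pivot at (0,0) is 5.
  row1 ← row1 − (1)·row0  ⇒  L[1][0]=1, U row1=(0, 1, 5)
  row2 ← row2 − (2)·row0  ⇒  L[2][0]=2, U row2=(0, 1, 4)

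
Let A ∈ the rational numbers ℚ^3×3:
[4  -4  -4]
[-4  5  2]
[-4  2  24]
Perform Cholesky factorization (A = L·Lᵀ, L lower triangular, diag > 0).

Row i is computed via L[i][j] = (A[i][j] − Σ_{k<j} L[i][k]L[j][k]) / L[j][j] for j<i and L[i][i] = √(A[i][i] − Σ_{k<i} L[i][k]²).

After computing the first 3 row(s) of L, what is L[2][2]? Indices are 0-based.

Step 1: L[0][0] = √(4) = 2.
  L[1][0] = (-4) / L[0][0] = -2.
Step 2: L[1][1] = √(1) = 1.
  L[2][0] = (-4) / L[0][0] = -2.
  L[2][1] = (-2) / L[1][1] = -2.
Step 3: L[2][2] = √(16) = 4.

L[2][2] = 4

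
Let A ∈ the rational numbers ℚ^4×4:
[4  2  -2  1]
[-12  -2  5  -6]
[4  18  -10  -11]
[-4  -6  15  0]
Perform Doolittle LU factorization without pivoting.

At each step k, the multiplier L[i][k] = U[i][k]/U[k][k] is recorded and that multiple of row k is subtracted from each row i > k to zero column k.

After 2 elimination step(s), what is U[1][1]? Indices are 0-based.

[col 0] pivot 4
  R1 -= -3*R0 → (0, 4, -1, -3)  (L[1][0] := -3)
  R2 -= 1*R0 → (0, 16, -8, -12)  (L[2][0] := 1)
  R3 -= -1*R0 → (0, -4, 13, 1)  (L[3][0] := -1)
[col 1] pivot 4
  R2 -= 4*R1 → (0, 0, -4, 0)  (L[2][1] := 4)
  R3 -= -1*R1 → (0, 0, 12, -2)  (L[3][1] := -1)

U[1][1] = 4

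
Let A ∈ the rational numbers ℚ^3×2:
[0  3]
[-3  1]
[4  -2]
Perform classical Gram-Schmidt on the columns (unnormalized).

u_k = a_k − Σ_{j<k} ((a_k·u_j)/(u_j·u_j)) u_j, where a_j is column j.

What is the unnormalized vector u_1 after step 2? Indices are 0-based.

u_1 = (3, -8/25, -6/25)

Step 1: u_0 = a_0 = (0, -3, 4).
Step 2: u_1 = a_1 − (-11/25)·u_0 = (3, -8/25, -6/25).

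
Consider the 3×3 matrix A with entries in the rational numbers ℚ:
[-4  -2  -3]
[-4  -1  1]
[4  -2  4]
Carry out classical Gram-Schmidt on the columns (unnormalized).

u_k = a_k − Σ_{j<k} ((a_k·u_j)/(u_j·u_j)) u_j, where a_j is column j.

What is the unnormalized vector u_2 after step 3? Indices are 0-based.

Step 1: u_0 = a_0 = (-4, -4, 4).
Step 2: u_1 = a_1 − (1/12)·u_0 = (-5/3, -2/3, -7/3).
Step 3: u_2 = a_2 − (1/2)·u_0 − (-15/26)·u_1 = (-51/26, 34/13, 17/26).

u_2 = (-51/26, 34/13, 17/26)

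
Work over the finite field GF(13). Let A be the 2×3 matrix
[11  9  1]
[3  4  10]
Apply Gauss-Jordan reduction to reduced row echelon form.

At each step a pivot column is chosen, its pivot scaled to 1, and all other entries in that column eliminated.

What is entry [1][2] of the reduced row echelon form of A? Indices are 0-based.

[1] R0 /= 11  ⇒  (1, 2, 6)
     R1 -= 3·R0  ⇒  (0, 11, 5)
[2] R1 /= 11  ⇒  (0, 1, 4)
     R0 -= 2·R1  ⇒  (1, 0, 11)

M[1][2] = 4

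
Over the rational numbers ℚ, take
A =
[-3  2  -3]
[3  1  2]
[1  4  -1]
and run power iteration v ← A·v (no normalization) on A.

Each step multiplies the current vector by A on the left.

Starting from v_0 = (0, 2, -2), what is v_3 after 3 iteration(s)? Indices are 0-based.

v_3 = (312, -160, 136)

v_0 = (0, 2, -2).
v_1 = A·v_0 = (10, -2, 10).
v_2 = A·v_1 = (-64, 48, -8).
v_3 = A·v_2 = (312, -160, 136).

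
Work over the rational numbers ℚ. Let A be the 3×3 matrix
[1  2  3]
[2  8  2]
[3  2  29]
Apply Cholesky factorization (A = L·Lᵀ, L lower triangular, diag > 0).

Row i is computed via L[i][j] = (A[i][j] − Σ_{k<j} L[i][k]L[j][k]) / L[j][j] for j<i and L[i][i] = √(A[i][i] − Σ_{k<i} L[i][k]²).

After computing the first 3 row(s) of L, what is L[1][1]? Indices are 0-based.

Step 1: L[0][0] = √(1) = 1.
  L[1][0] = (2) / L[0][0] = 2.
Step 2: L[1][1] = √(4) = 2.
  L[2][0] = (3) / L[0][0] = 3.
  L[2][1] = (-4) / L[1][1] = -2.
Step 3: L[2][2] = √(16) = 4.

L[1][1] = 2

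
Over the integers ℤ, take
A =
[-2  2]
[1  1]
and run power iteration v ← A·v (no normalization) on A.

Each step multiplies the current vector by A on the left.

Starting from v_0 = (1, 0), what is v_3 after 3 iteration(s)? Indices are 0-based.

v_0 = (1, 0).
v_1 = A·v_0 = (-2, 1).
v_2 = A·v_1 = (6, -1).
v_3 = A·v_2 = (-14, 5).

v_3 = (-14, 5)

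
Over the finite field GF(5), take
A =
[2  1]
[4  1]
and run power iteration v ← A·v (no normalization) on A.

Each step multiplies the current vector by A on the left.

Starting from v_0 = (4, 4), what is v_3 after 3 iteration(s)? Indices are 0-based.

v_0 = (4, 4).
v_1 = A·v_0 = (2, 0).
v_2 = A·v_1 = (4, 3).
v_3 = A·v_2 = (1, 4).

v_3 = (1, 4)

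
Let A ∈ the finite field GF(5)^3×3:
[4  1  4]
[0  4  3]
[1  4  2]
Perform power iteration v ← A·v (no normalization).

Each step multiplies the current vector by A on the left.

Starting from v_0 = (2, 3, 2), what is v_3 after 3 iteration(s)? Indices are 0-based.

v_0 = (2, 3, 2).
v_1 = A·v_0 = (4, 3, 3).
v_2 = A·v_1 = (1, 1, 2).
v_3 = A·v_2 = (3, 0, 4).

v_3 = (3, 0, 4)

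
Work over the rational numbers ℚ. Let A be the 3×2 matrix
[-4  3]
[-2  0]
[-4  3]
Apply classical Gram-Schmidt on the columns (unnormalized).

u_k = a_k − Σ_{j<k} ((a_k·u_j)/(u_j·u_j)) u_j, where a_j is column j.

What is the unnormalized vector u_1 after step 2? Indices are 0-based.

Step 1: u_0 = a_0 = (-4, -2, -4).
Step 2: u_1 = a_1 − (-2/3)·u_0 = (1/3, -4/3, 1/3).

u_1 = (1/3, -4/3, 1/3)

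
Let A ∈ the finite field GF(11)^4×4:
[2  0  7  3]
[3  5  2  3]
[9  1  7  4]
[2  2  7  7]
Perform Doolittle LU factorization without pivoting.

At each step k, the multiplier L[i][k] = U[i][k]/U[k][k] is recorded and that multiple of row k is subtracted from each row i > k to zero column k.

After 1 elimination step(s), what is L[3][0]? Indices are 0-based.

L[3][0] = 1

k=0: U[0][0]=2
  eliminate (1,0): mult=7, new row 1: (0, 5, 8, 4); set L[1][0]=7
  eliminate (2,0): mult=10, new row 2: (0, 1, 3, 7); set L[2][0]=10
  eliminate (3,0): mult=1, new row 3: (0, 2, 0, 4); set L[3][0]=1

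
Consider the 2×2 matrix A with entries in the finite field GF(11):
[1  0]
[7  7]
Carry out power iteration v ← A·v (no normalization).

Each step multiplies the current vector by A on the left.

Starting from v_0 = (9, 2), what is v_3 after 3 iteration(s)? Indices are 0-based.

v_0 = (9, 2).
v_1 = A·v_0 = (9, 0).
v_2 = A·v_1 = (9, 8).
v_3 = A·v_2 = (9, 9).

v_3 = (9, 9)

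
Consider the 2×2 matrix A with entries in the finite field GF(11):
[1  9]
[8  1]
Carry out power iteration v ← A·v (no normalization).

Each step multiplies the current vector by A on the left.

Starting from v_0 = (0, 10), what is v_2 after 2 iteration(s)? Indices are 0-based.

v_0 = (0, 10).
v_1 = A·v_0 = (2, 10).
v_2 = A·v_1 = (4, 4).

v_2 = (4, 4)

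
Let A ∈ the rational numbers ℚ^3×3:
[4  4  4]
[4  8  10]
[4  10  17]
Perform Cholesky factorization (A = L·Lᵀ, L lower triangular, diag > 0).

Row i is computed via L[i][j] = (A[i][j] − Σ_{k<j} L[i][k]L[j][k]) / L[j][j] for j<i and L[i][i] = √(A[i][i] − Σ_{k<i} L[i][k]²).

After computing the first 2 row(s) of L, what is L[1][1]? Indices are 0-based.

L[1][1] = 2

Step 1: L[0][0] = √(4) = 2.
  L[1][0] = (4) / L[0][0] = 2.
Step 2: L[1][1] = √(4) = 2.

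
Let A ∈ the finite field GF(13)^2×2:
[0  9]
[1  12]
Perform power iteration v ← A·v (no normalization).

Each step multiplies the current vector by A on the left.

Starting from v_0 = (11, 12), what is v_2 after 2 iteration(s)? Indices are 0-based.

v_0 = (11, 12).
v_1 = A·v_0 = (4, 12).
v_2 = A·v_1 = (4, 5).

v_2 = (4, 5)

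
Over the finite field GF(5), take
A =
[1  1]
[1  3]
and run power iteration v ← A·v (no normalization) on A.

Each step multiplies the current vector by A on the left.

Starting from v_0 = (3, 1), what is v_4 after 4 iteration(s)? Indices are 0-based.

v_4 = (3, 0)

v_0 = (3, 1).
v_1 = A·v_0 = (4, 1).
v_2 = A·v_1 = (0, 2).
v_3 = A·v_2 = (2, 1).
v_4 = A·v_3 = (3, 0).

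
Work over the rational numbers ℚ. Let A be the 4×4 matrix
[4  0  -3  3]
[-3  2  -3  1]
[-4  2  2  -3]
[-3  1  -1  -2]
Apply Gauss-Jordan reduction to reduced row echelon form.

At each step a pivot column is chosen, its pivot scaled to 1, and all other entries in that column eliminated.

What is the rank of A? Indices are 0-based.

pivot(0,0)=4: scale R0 → (1, 0, -3/4, 3/4)
  clear (1,0): R1 −= (-3)R0 → (0, 2, -21/4, 13/4)
  clear (2,0): R2 −= (-4)R0 → (0, 2, -1, 0)
  clear (3,0): R3 −= (-3)R0 → (0, 1, -13/4, 1/4)
pivot(1,1)=2: scale R1 → (0, 1, -21/8, 13/8)
  clear (2,1): R2 −= (2)R1 → (0, 0, 17/4, -13/4)
  clear (3,1): R3 −= (1)R1 → (0, 0, -5/8, -11/8)
pivot(2,2)=17/4: scale R2 → (0, 0, 1, -13/17)
  clear (0,2): R0 −= (-3/4)R2 → (1, 0, 0, 3/17)
  clear (1,2): R1 −= (-21/8)R2 → (0, 1, 0, -13/34)
  clear (3,2): R3 −= (-5/8)R2 → (0, 0, 0, -63/34)
pivot(3,3)=-63/34: scale R3 → (0, 0, 0, 1)
  clear (0,3): R0 −= (3/17)R3 → (1, 0, 0, 0)
  clear (1,3): R1 −= (-13/34)R3 → (0, 1, 0, 0)
  clear (2,3): R2 −= (-13/17)R3 → (0, 0, 1, 0)

rank = 4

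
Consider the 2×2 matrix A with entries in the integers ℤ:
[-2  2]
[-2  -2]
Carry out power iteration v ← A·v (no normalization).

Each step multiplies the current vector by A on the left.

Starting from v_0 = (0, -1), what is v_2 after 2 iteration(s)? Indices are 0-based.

v_0 = (0, -1).
v_1 = A·v_0 = (-2, 2).
v_2 = A·v_1 = (8, 0).

v_2 = (8, 0)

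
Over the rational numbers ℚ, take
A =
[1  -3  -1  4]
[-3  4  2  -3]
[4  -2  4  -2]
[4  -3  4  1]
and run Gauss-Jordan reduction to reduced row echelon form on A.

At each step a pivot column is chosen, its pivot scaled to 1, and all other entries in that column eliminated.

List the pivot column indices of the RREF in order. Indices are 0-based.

pivot(0,0)=1: scale R0 → (1, -3, -1, 4)
  clear (1,0): R1 −= (-3)R0 → (0, -5, -1, 9)
  clear (2,0): R2 −= (4)R0 → (0, 10, 8, -18)
  clear (3,0): R3 −= (4)R0 → (0, 9, 8, -15)
pivot(1,1)=-5: scale R1 → (0, 1, 1/5, -9/5)
  clear (0,1): R0 −= (-3)R1 → (1, 0, -2/5, -7/5)
  clear (2,1): R2 −= (10)R1 → (0, 0, 6, 0)
  clear (3,1): R3 −= (9)R1 → (0, 0, 31/5, 6/5)
pivot(2,2)=6: scale R2 → (0, 0, 1, 0)
  clear (0,2): R0 −= (-2/5)R2 → (1, 0, 0, -7/5)
  clear (1,2): R1 −= (1/5)R2 → (0, 1, 0, -9/5)
  clear (3,2): R3 −= (31/5)R2 → (0, 0, 0, 6/5)
pivot(3,3)=6/5: scale R3 → (0, 0, 0, 1)
  clear (0,3): R0 −= (-7/5)R3 → (1, 0, 0, 0)
  clear (1,3): R1 −= (-9/5)R3 → (0, 1, 0, 0)

pivot columns: 0, 1, 2, 3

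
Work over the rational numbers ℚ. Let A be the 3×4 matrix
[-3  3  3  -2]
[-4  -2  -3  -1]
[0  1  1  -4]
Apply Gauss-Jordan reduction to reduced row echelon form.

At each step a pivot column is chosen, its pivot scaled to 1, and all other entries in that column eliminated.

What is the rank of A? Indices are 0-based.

pivot(0,0)=-3: scale R0 → (1, -1, -1, 2/3)
  clear (1,0): R1 −= (-4)R0 → (0, -6, -7, 5/3)
pivot(1,1)=-6: scale R1 → (0, 1, 7/6, -5/18)
  clear (0,1): R0 −= (-1)R1 → (1, 0, 1/6, 7/18)
  clear (2,1): R2 −= (1)R1 → (0, 0, -1/6, -67/18)
pivot(2,2)=-1/6: scale R2 → (0, 0, 1, 67/3)
  clear (0,2): R0 −= (1/6)R2 → (1, 0, 0, -10/3)
  clear (1,2): R1 −= (7/6)R2 → (0, 1, 0, -79/3)

rank = 3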